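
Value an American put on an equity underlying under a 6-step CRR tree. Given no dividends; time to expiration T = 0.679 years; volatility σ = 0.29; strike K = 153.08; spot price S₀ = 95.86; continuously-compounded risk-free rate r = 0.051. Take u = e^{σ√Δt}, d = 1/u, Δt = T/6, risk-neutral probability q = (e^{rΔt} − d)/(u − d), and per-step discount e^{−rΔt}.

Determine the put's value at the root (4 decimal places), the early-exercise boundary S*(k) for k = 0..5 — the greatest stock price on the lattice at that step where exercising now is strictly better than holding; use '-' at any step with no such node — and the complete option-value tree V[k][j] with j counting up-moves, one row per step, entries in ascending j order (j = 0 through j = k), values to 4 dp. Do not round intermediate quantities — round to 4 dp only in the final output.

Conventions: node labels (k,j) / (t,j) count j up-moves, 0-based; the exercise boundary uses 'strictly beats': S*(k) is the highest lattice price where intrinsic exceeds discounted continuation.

params: Δt=0.11317 u=1.10247 d=0.90705 q=0.50525 e^(-rΔt)=0.99425
t_6 payoffs: 99.6940 88.1921 74.2120 57.2200 36.5671 11.4645 0.0000
t_5: node(5,0) S=58.8567 payoff=94.2233 vs cont=93.3424 → 94.2233 [stop]  node(5,1) S=71.5373 payoff=81.5427 vs cont=80.6618 → 81.5427 [stop]  node(5,2) S=86.9499 payoff=66.1301 vs cont=65.2491 → 66.1301 [stop]  node(5,3) S=105.6832 payoff=47.3968 vs cont=46.5159 → 47.3968 [stop]  node(5,4) S=128.4525 payoff=24.6275 vs cont=23.7466 → 24.6275 [stop]  node(5,5) S=156.1274 payoff=0.0000 vs cont=5.6394 → 5.6394 [wait]  ⇒ S*(5)=128.4525
t_4: node(4,0) S=64.8879 payoff=88.1921 vs cont=87.3111 → 88.1921 [stop]  node(4,1) S=78.8680 payoff=74.2120 vs cont=73.3311 → 74.2120 [stop]  node(4,2) S=95.8600 payoff=57.2200 vs cont=56.3390 → 57.2200 [stop]  node(4,3) S=116.5129 payoff=36.5671 vs cont=35.6861 → 36.5671 [stop]  node(4,4) S=141.6155 payoff=11.4645 vs cont=14.9473 → 14.9473 [wait]  ⇒ S*(4)=116.5129
t_3: node(3,0) S=71.5373 payoff=81.5427 vs cont=80.6618 → 81.5427 [stop]  node(3,1) S=86.9499 payoff=66.1301 vs cont=65.2491 → 66.1301 [stop]  node(3,2) S=105.6832 payoff=47.3968 vs cont=46.5159 → 47.3968 [stop]  node(3,3) S=128.4525 payoff=24.6275 vs cont=25.4961 → 25.4961 [wait]  ⇒ S*(3)=105.6832
t_2: node(2,0) S=78.8680 payoff=74.2120 vs cont=73.3311 → 74.2120 [stop]  node(2,1) S=95.8600 payoff=57.2200 vs cont=56.3390 → 57.2200 [stop]  node(2,2) S=116.5129 payoff=36.5671 vs cont=36.1224 → 36.5671 [stop]  ⇒ S*(2)=116.5129
t_1: node(1,0) S=86.9499 payoff=66.1301 vs cont=65.2491 → 66.1301 [stop]  node(1,1) S=105.6832 payoff=47.3968 vs cont=46.5159 → 47.3968 [stop]  ⇒ S*(1)=105.6832
t_0: node(0,0) S=95.8600 payoff=57.2200 vs cont=56.3390 → 57.2200 [stop]  ⇒ S*(0)=95.8600

price = 57.2200
boundary = 95.8600 105.6832 116.5129 105.6832 116.5129 128.4525
tree:
57.2200
66.1301 47.3968
74.2120 57.2200 36.5671
81.5427 66.1301 47.3968 25.4961
88.1921 74.2120 57.2200 36.5671 14.9473
94.2233 81.5427 66.1301 47.3968 24.6275 5.6394
99.6940 88.1921 74.2120 57.2200 36.5671 11.4645 0.0000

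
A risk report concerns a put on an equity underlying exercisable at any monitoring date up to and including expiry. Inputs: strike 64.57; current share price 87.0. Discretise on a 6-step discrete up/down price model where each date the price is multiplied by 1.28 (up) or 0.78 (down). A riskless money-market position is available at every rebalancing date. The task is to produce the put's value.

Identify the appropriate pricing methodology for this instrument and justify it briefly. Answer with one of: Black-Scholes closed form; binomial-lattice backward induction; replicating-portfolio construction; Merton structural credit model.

framework: binomial-lattice backward induction

Key observation: an American put (K = 64.57, S₀ = 87) on a 6-date tree has no closed form — the optimal stopping decision is embedded and must be resolved recursively from expiry.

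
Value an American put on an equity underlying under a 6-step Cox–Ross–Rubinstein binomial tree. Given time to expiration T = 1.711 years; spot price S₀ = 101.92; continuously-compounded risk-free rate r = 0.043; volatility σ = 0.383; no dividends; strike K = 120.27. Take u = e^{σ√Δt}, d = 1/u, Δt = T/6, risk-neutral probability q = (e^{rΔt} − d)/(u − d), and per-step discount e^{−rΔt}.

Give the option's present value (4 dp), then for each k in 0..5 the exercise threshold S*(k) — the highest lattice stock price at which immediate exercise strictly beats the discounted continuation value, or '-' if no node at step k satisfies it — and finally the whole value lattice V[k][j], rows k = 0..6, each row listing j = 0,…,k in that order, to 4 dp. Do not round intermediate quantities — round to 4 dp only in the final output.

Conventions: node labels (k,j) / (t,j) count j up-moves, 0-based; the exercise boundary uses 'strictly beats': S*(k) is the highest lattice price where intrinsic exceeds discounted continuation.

price = 28.7655
boundary = - - 67.7034 55.1806 67.7034 83.0682
tree:
28.7655
39.5980 17.7240
52.5666 26.5121 8.6218
65.0894 38.2269 14.4529 2.5014
75.2960 52.5666 23.6144 4.8603 0.0000
83.6147 65.0894 37.2018 9.4439 0.0000 0.0000
90.3947 75.2960 52.5666 18.3500 0.0000 0.0000 0.0000

params: Δt=0.28517 u=1.22694 d=0.81503 q=0.47900 e^(-rΔt)=0.98781
t_6 payoffs: 90.3947 75.2960 52.5666 18.3500 0.0000 0.0000 0.0000
t_5: node(5,0) S=36.6553 payoff=83.6147 vs cont=82.1489 → 83.6147 [stop]  node(5,1) S=55.1806 payoff=65.0894 vs cont=63.6237 → 65.0894 [stop]  node(5,2) S=83.0682 payoff=37.2018 vs cont=35.7360 → 37.2018 [stop]  node(5,3) S=125.0500 payoff=0.0000 vs cont=9.4439 → 9.4439 [wait]  node(5,4) S=188.2490 payoff=0.0000 vs cont=0.0000 → 0.0000 [wait]  node(5,5) S=283.3881 payoff=0.0000 vs cont=0.0000 → 0.0000 [wait]  ⇒ S*(5)=83.0682
t_4: node(4,0) S=44.9740 payoff=75.2960 vs cont=73.8302 → 75.2960 [stop]  node(4,1) S=67.7034 payoff=52.5666 vs cont=51.1008 → 52.5666 [stop]  node(4,2) S=101.9200 payoff=18.3500 vs cont=23.6144 → 23.6144 [wait]  node(4,3) S=153.4293 payoff=0.0000 vs cont=4.8603 → 4.8603 [wait]  node(4,4) S=230.9708 payoff=0.0000 vs cont=0.0000 → 0.0000 [wait]  ⇒ S*(4)=67.7034
t_3: node(3,0) S=55.1806 payoff=65.0894 vs cont=63.6237 → 65.0894 [stop]  node(3,1) S=83.0682 payoff=37.2018 vs cont=38.2269 → 38.2269 [wait]  node(3,2) S=125.0500 payoff=0.0000 vs cont=14.4529 → 14.4529 [wait]  node(3,3) S=188.2490 payoff=0.0000 vs cont=2.5014 → 2.5014 [wait]  ⇒ S*(3)=55.1806
t_2: node(2,0) S=67.7034 payoff=52.5666 vs cont=51.5859 → 52.5666 [stop]  node(2,1) S=101.9200 payoff=18.3500 vs cont=26.5121 → 26.5121 [wait]  node(2,2) S=153.4293 payoff=0.0000 vs cont=8.6218 → 8.6218 [wait]  ⇒ S*(2)=67.7034
t_1: node(1,0) S=83.0682 payoff=37.2018 vs cont=39.5980 → 39.5980 [wait]  node(1,1) S=125.0500 payoff=0.0000 vs cont=17.7240 → 17.7240 [wait]  ⇒ S*(1)=-
t_0: node(0,0) S=101.9200 payoff=18.3500 vs cont=28.7655 → 28.7655 [wait]  ⇒ S*(0)=-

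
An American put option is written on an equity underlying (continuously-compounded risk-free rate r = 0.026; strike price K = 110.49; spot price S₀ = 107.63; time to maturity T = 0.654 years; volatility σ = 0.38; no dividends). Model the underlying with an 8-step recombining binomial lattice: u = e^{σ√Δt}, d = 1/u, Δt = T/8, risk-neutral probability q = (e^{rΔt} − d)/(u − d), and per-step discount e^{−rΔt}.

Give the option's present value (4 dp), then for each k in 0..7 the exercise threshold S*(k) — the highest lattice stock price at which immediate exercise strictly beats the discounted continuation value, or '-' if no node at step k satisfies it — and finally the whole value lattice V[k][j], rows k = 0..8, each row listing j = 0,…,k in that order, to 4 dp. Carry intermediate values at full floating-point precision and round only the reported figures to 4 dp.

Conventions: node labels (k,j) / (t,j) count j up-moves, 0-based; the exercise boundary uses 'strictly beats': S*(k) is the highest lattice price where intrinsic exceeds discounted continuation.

Δt=0.08175, u=1.11477, d=0.89704, q=0.48264, disc=e^(-rΔt)=0.99788
k=8 terminal: V=max(K-S,0) → 65.3620 54.4087 40.7969 23.8813 2.8600 0.0000 0.0000 0.0000 0.0000
k=7: j=0 S=50.3075 intr=60.1825 cont=59.9479 V=60.1825[EX]; j=1 S=62.5179 intr=47.9721 cont=47.7375 V=47.9721[EX]; j=2 S=77.6919 intr=32.7981 cont=32.5635 V=32.7981[EX]; j=3 S=96.5489 intr=13.9411 cont=13.7065 V=13.9411[EX]; j=4 S=119.9829 intr=0.0000 cont=1.4765 V=1.4765[hold]; j=5 S=149.1045 intr=0.0000 cont=0.0000 V=0.0000[hold]; j=6 S=185.2945 intr=0.0000 cont=0.0000 V=0.0000[hold]; j=7 S=230.2684 intr=0.0000 cont=0.0000 V=0.0000[hold]  S*(7)=96.5489
k=6: j=0 S=56.0813 intr=54.4087 cont=54.1741 V=54.4087[EX]; j=1 S=69.6931 intr=40.7969 cont=40.5623 V=40.7969[EX]; j=2 S=86.6087 intr=23.8813 cont=23.6467 V=23.8813[EX]; j=3 S=107.6300 intr=2.8600 cont=7.9084 V=7.9084[hold]; j=4 S=133.7535 intr=0.0000 cont=0.7623 V=0.7623[hold]; j=5 S=166.2175 intr=0.0000 cont=0.0000 V=0.0000[hold]; j=6 S=206.5611 intr=0.0000 cont=0.0000 V=0.0000[hold]  S*(6)=86.6087
k=5: j=0 S=62.5179 intr=47.9721 cont=47.7375 V=47.9721[EX]; j=1 S=77.6919 intr=32.7981 cont=32.5635 V=32.7981[EX]; j=2 S=96.5489 intr=13.9411 cont=16.1378 V=16.1378[hold]; j=3 S=119.9829 intr=0.0000 cont=4.4499 V=4.4499[hold]; j=4 S=149.1045 intr=0.0000 cont=0.3935 V=0.3935[hold]; j=5 S=185.2945 intr=0.0000 cont=0.0000 V=0.0000[hold]  S*(5)=77.6919
k=4: j=0 S=69.6931 intr=40.7969 cont=40.5623 V=40.7969[EX]; j=1 S=86.6087 intr=23.8813 cont=24.7047 V=24.7047[hold]; j=2 S=107.6300 intr=2.8600 cont=10.4745 V=10.4745[hold]; j=3 S=133.7535 intr=0.0000 cont=2.4869 V=2.4869[hold]; j=4 S=166.2175 intr=0.0000 cont=0.2032 V=0.2032[hold]  S*(4)=69.6931
k=3: j=0 S=77.6919 intr=32.7981 cont=32.9601 V=32.9601[hold]; j=1 S=96.5489 intr=13.9411 cont=17.7988 V=17.7988[hold]; j=2 S=119.9829 intr=0.0000 cont=6.6053 V=6.6053[hold]; j=3 S=149.1045 intr=0.0000 cont=1.3817 V=1.3817[hold]  S*(3)=-
k=2: j=0 S=86.6087 intr=23.8813 cont=25.5882 V=25.5882[hold]; j=1 S=107.6300 intr=2.8600 cont=12.3701 V=12.3701[hold]; j=2 S=133.7535 intr=0.0000 cont=4.0756 V=4.0756[hold]  S*(2)=-
k=1: j=0 S=96.5489 intr=13.9411 cont=19.1679 V=19.1679[hold]; j=1 S=119.9829 intr=0.0000 cont=8.3491 V=8.3491[hold]  S*(1)=-
k=0: j=0 S=107.6300 intr=2.8600 cont=13.9167 V=13.9167[hold]  S*(0)=-

price = 13.9167
boundary = - - - - 69.6931 77.6919 86.6087 96.5489
tree:
13.9167
19.1679 8.3491
25.5882 12.3701 4.0756
32.9601 17.7988 6.6053 1.3817
40.7969 24.7047 10.4745 2.4869 0.2032
47.9721 32.7981 16.1378 4.4499 0.3935 0.0000
54.4087 40.7969 23.8813 7.9084 0.7623 0.0000 0.0000
60.1825 47.9721 32.7981 13.9411 1.4765 0.0000 0.0000 0.0000
65.3620 54.4087 40.7969 23.8813 2.8600 0.0000 0.0000 0.0000 0.0000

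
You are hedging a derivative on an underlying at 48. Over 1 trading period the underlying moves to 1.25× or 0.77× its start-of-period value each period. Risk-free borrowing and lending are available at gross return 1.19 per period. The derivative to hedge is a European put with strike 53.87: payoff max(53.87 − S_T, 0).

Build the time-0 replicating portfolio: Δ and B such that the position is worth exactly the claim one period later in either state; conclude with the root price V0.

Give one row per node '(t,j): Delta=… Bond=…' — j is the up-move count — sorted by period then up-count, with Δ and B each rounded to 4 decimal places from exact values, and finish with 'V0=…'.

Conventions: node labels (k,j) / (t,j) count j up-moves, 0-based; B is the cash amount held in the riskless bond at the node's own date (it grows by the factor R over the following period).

Arbitrage-free pricing uses the up-move probability p* = (R−d)/(u−d) = 0.8750, discounting each step at R = 1.19.
Payoffs at expiry: V(1,0)=16.9100, V(1,1)=0.0000
Node (0,0) S=48.0000: V=(p*·0.0000+(1−p*)·16.9100)/1.19=1.7763; Δ=(0.0000−16.9100)/(60.0000−36.9600)=-0.7339; B=V−Δ·S=37.0054
As a check, the time-0 holding Δ(0,0)·S0 + B(0,0) comes to 1.7763 — exactly V0.

(0,0): Delta=-0.7339 Bond=37.0054
V0=1.7763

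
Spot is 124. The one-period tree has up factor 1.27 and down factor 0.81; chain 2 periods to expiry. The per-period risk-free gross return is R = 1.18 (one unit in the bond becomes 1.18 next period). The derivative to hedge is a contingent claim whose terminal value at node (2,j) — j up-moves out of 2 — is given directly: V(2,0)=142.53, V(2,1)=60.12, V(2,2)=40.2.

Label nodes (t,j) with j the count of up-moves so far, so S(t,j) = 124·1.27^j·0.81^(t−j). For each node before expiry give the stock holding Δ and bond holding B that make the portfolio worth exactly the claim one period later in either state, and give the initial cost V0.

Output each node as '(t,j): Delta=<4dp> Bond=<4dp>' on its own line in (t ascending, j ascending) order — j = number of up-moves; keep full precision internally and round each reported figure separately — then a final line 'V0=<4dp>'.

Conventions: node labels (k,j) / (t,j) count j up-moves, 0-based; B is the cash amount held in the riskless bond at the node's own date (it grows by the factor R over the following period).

(0,0): Delta=-0.4776 Bond=95.4102
(1,0): Delta=-1.7837 Bond=243.7655
(1,1): Delta=-0.2750 Bond=80.6750
V0=36.1871

Since d<R<u, set p* = (R−d)/(u−d) = 0.8043; price each node as the discounted p*-expectation of its children.
Payoffs at expiry: V(2,0)=142.5300, V(2,1)=60.1200, V(2,2)=40.2000
  t=1,j=0: stock 100.4400 → up 127.5588 (V=60.1200), down 81.3564 (V=142.5300). Price 64.6133; hedge Δ=-1.7837, bond B=243.7655.
  t=1,j=1: stock 157.4800 → up 199.9996 (V=40.2000), down 127.5588 (V=60.1200). Price 37.3707; hedge Δ=-0.2750, bond B=80.6750.
  t=0,j=0: stock 124.0000 → up 157.4800 (V=37.3707), down 100.4400 (V=64.6133). Price 36.1871; hedge Δ=-0.4776, bond B=95.4102.
Check: Δ(0,0)·S0 + B(0,0) = 36.1871 = V0.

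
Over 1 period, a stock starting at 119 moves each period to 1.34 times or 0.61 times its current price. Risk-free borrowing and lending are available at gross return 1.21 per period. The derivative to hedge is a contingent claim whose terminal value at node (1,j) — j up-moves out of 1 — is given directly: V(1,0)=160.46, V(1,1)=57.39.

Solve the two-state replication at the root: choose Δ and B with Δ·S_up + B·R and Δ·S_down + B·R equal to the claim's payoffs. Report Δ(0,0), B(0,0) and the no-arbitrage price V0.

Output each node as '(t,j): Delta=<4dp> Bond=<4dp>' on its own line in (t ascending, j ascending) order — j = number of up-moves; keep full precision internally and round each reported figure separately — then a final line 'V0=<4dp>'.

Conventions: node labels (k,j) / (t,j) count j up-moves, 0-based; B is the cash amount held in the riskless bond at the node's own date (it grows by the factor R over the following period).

The replicating-portfolio and risk-neutral prices coincide; use p* = (1.21−0.61)/(1.34−0.61) = 0.8219 for the latter.
At maturity the claim pays: V(1,0)=160.4600, V(1,1)=57.3900
  t=0,j=0: stock 119.0000 → up 159.4600 (V=57.3900), down 72.5900 (V=160.4600). Price 62.5991; hedge Δ=-1.1865, bond B=203.7909.
Sanity check at the root: Δ(0,0)·S0 + B(0,0) reproduces V0 = 62.5991.

(0,0): Delta=-1.1865 Bond=203.7909
V0=62.5991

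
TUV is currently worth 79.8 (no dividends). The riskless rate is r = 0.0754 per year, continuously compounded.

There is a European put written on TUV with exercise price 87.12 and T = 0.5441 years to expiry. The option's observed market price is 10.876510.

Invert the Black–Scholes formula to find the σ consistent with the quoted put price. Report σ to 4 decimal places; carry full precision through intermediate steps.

At σ = 0.3687 the Black–Scholes value reproduces the quote:
σ√T = 0.3687·√0.5441 = 0.271965
d₁ = (ln(S/K) + (r+σ²/2)T) / (σ√T) = (ln(79.8/87.12) + (0.0754+0.3687²/2)·0.5441) / 0.271965 = (-0.087763 + 0.078008) / 0.271965 = -0.035870
d₂ = d₁ − σ√T = -0.035870 − 0.271965 = -0.307835
e^{−rT} = 0.959805
N(−d₁) = 0.514307,  N(−d₂) = 0.620896
V = K·e^{−rT}·N(−d₂) − S·N(−d₁) = 51.918216 − 41.041706 = 10.876510 (the quoted price), and the Black–Scholes price is strictly increasing in σ, so σ is unique

sigma = 0.3687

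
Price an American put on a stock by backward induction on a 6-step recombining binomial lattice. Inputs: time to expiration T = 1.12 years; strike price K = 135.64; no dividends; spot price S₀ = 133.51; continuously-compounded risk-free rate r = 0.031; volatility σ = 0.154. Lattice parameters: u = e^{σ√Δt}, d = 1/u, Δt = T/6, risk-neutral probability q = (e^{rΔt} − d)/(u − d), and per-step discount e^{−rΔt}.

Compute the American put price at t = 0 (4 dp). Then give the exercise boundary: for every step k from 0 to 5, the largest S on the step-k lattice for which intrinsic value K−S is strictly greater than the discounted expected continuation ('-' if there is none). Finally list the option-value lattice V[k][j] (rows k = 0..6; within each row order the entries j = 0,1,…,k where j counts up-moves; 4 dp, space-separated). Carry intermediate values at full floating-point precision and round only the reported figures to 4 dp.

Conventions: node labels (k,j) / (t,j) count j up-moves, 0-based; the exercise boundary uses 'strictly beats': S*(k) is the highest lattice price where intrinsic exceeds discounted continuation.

price = 8.0143
boundary = - - 116.8750 109.3517 116.8750 124.9159
tree:
8.0143
12.5057 4.0707
18.7650 7.0244 1.4640
26.2883 11.7430 2.8659 0.2216
33.3273 18.7650 5.5686 0.4712 0.0000
39.9132 26.2883 10.7241 1.0018 0.0000 0.0000
46.0752 33.3273 18.7650 2.1300 0.0000 0.0000 0.0000

params: Δt=0.18667 u=1.06880 d=0.93563 q=0.52695 e^(-rΔt)=0.99423
t_6 payoffs: 46.0752 33.3273 18.7650 2.1300 0.0000 0.0000 0.0000
t_5: node(5,0) S=95.7268 payoff=39.9132 vs cont=39.1306 → 39.9132 [stop]  node(5,1) S=109.3517 payoff=26.2883 vs cont=25.5056 → 26.2883 [stop]  node(5,2) S=124.9159 payoff=10.7241 vs cont=9.9415 → 10.7241 [stop]  node(5,3) S=142.6954 payoff=0.0000 vs cont=1.0018 → 1.0018 [wait]  node(5,4) S=163.0054 payoff=0.0000 vs cont=0.0000 → 0.0000 [wait]  node(5,5) S=186.2062 payoff=0.0000 vs cont=0.0000 → 0.0000 [wait]  ⇒ S*(5)=124.9159
t_4: node(4,0) S=102.3127 payoff=33.3273 vs cont=32.5446 → 33.3273 [stop]  node(4,1) S=116.8750 payoff=18.7650 vs cont=17.9823 → 18.7650 [stop]  node(4,2) S=133.5100 payoff=2.1300 vs cont=5.5686 → 5.5686 [wait]  node(4,3) S=152.5127 payoff=0.0000 vs cont=0.4712 → 0.4712 [wait]  node(4,4) S=174.2200 payoff=0.0000 vs cont=0.0000 → 0.0000 [wait]  ⇒ S*(4)=116.8750
t_3: node(3,0) S=109.3517 payoff=26.2883 vs cont=25.5056 → 26.2883 [stop]  node(3,1) S=124.9159 payoff=10.7241 vs cont=11.7430 → 11.7430 [wait]  node(3,2) S=142.6954 payoff=0.0000 vs cont=2.8659 → 2.8659 [wait]  node(3,3) S=163.0054 payoff=0.0000 vs cont=0.2216 → 0.2216 [wait]  ⇒ S*(3)=109.3517
t_2: node(2,0) S=116.8750 payoff=18.7650 vs cont=18.5161 → 18.7650 [stop]  node(2,1) S=133.5100 payoff=2.1300 vs cont=7.0244 → 7.0244 [wait]  node(2,2) S=152.5127 payoff=0.0000 vs cont=1.4640 → 1.4640 [wait]  ⇒ S*(2)=116.8750
t_1: node(1,0) S=124.9159 payoff=10.7241 vs cont=12.5057 → 12.5057 [wait]  node(1,1) S=142.6954 payoff=0.0000 vs cont=4.0707 → 4.0707 [wait]  ⇒ S*(1)=-
t_0: node(0,0) S=133.5100 payoff=2.1300 vs cont=8.0143 → 8.0143 [wait]  ⇒ S*(0)=-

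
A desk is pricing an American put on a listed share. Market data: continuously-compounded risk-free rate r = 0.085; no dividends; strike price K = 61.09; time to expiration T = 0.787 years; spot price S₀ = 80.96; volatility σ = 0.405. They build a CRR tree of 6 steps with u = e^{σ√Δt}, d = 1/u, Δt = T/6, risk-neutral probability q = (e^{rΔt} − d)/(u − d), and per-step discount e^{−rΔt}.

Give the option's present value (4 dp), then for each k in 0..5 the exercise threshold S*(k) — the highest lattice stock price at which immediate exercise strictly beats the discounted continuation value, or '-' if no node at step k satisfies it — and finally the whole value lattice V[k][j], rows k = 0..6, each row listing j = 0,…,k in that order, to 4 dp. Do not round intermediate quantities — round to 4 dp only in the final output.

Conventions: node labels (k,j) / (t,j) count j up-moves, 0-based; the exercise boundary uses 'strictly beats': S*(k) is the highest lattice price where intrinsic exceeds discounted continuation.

price = 2.1014
boundary = - - - - 45.0260 52.1393
tree:
2.1014
3.6465 0.6123
6.1899 1.1997 0.0422
10.1943 2.3474 0.0855 0.0000
16.0640 4.5871 0.1734 0.0000 0.0000
22.2068 8.9507 0.3518 0.0000 0.0000 0.0000
27.5116 16.0640 0.7136 0.0000 0.0000 0.0000 0.0000

Δt=0.13117  u=1.15798  d=0.86357  q=0.50148  discount=0.98891
step 6 (expiry): payoffs max(K−S,0) = 27.5116 16.0640 0.7136 0.0000 0.0000 0.0000 0.0000
step 5: (k=5,j=0): S=38.8832, K−S=22.2068, hold=21.5295 ⇒ V=22.2068 exercise | (k=5,j=1): S=52.1393, K−S=8.9507, hold=8.2734 ⇒ V=8.9507 exercise | (k=5,j=2): S=69.9147, K−S=0.0000, hold=0.3518 ⇒ V=0.3518 continue | (k=5,j=3): S=93.7502, K−S=0.0000, hold=0.0000 ⇒ V=0.0000 continue | (k=5,j=4): S=125.7117, K−S=0.0000, hold=0.0000 ⇒ V=0.0000 continue | (k=5,j=5): S=168.5695, K−S=0.0000, hold=0.0000 ⇒ V=0.0000 continue  boundary S*=52.1393
step 4: (k=4,j=0): S=45.0260, K−S=16.0640, hold=15.3866 ⇒ V=16.0640 exercise | (k=4,j=1): S=60.3764, K−S=0.7136, hold=4.5871 ⇒ V=4.5871 continue | (k=4,j=2): S=80.9600, K−S=0.0000, hold=0.1734 ⇒ V=0.1734 continue | (k=4,j=3): S=108.5610, K−S=0.0000, hold=0.0000 ⇒ V=0.0000 continue | (k=4,j=4): S=145.5718, K−S=0.0000, hold=0.0000 ⇒ V=0.0000 continue  boundary S*=45.0260
step 3: (k=3,j=0): S=52.1393, K−S=8.9507, hold=10.1943 ⇒ V=10.1943 continue | (k=3,j=1): S=69.9147, K−S=0.0000, hold=2.3474 ⇒ V=2.3474 continue | (k=3,j=2): S=93.7502, K−S=0.0000, hold=0.0855 ⇒ V=0.0855 continue | (k=3,j=3): S=125.7117, K−S=0.0000, hold=0.0000 ⇒ V=0.0000 continue  boundary S*=-
step 2: (k=2,j=0): S=60.3764, K−S=0.7136, hold=6.1899 ⇒ V=6.1899 continue | (k=2,j=1): S=80.9600, K−S=0.0000, hold=1.1997 ⇒ V=1.1997 continue | (k=2,j=2): S=108.5610, K−S=0.0000, hold=0.0422 ⇒ V=0.0422 continue  boundary S*=-
step 1: (k=1,j=0): S=69.9147, K−S=0.0000, hold=3.6465 ⇒ V=3.6465 continue | (k=1,j=1): S=93.7502, K−S=0.0000, hold=0.6123 ⇒ V=0.6123 continue  boundary S*=-
step 0: (k=0,j=0): S=80.9600, K−S=0.0000, hold=2.1014 ⇒ V=2.1014 continue  boundary S*=-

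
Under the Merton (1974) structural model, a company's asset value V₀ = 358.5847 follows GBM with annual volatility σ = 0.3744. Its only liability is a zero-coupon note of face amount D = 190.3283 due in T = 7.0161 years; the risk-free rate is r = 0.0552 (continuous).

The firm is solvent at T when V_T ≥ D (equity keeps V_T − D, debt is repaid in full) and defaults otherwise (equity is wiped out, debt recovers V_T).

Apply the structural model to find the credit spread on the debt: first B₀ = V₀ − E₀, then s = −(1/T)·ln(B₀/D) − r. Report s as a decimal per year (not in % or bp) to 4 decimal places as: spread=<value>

Work the structural quantities from V₀ = 358.5847 against face 190.3283:
d₁ = [ln(V₀/D) + (r + σ²/2)T] / (σ√T)
   = [ln(358.5847/190.3283) + (0.0552 + 0.5·0.3744²)·7.0161] / (0.3744·√7.0161)
   = [0.633414 + 0.879031] / 0.991708 = 1.525092
d₂ = d₁ − σ√T = 1.525092 − 0.991708 = 0.533384
N(d₁) = 0.936382,  N(d₂) = 0.703116,  e^(−rT) = 0.678895
E₀ = V₀·N(d₁) − D·e^(−rT)·N(d₂)
   = 358.5847·0.936382 − 190.3283·0.678895·0.703116 = 244.920522
B₀ = V₀ − E₀ = 358.5847 − 244.920522 = 113.664178
spread = −(1/T)·ln(B₀/D) − r = −(1/7.0161)·ln(113.664178/190.3283) − 0.0552 = 0.01827418

spread=0.0183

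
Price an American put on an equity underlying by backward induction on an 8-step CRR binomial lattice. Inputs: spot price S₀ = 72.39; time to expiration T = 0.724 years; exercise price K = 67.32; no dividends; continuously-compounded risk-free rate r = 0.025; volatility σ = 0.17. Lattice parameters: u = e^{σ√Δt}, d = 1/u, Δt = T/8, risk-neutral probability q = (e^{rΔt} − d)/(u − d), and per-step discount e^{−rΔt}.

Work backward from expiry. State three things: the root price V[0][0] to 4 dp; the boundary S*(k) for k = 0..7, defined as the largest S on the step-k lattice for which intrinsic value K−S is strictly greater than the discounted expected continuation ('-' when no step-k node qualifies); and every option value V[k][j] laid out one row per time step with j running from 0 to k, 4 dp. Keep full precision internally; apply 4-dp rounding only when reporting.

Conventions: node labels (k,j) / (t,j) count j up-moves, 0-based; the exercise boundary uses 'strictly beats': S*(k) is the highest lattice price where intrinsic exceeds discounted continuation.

price = 1.7346
boundary = - - - - - 56.0565 58.9979 62.0937
tree:
1.7346
2.6904 0.8217
4.0631 1.3800 0.2875
5.9444 2.2689 0.5299 0.0553
8.3715 3.6328 0.9652 0.1130 0.0000
11.2635 5.6231 1.7319 0.2309 0.0000 0.0000
14.0582 8.3221 3.0482 0.4717 0.0000 0.0000 0.0000
16.7136 11.2635 5.2263 0.9635 0.0000 0.0000 0.0000 0.0000
19.2366 14.0582 8.3221 1.9682 0.0000 0.0000 0.0000 0.0000 0.0000

Δt=0.09050, u=1.05247, d=0.95014, q=0.50935, disc=e^(-rΔt)=0.99774
k=8 terminal: V=max(K-S,0) → 19.2366 14.0582 8.3221 1.9682 0.0000 0.0000 0.0000 0.0000 0.0000
k=7: j=0 S=50.6064 intr=16.7136 cont=16.5615 V=16.7136[EX]; j=1 S=56.0565 intr=11.2635 cont=11.1113 V=11.2635[EX]; j=2 S=62.0937 intr=5.2263 cont=5.0742 V=5.2263[EX]; j=3 S=68.7809 intr=0.0000 cont=0.9635 V=0.9635[hold]; j=4 S=76.1884 intr=0.0000 cont=0.0000 V=0.0000[hold]; j=5 S=84.3937 intr=0.0000 cont=0.0000 V=0.0000[hold]; j=6 S=93.4826 intr=0.0000 cont=0.0000 V=0.0000[hold]; j=7 S=103.5504 intr=0.0000 cont=0.0000 V=0.0000[hold]  S*(7)=62.0937
k=6: j=0 S=53.2618 intr=14.0582 cont=13.9061 V=14.0582[EX]; j=1 S=58.9979 intr=8.3221 cont=8.1699 V=8.3221[EX]; j=2 S=65.3518 intr=1.9682 cont=3.0482 V=3.0482[hold]; j=3 S=72.3900 intr=0.0000 cont=0.4717 V=0.4717[hold]; j=4 S=80.1862 intr=0.0000 cont=0.0000 V=0.0000[hold]; j=5 S=88.8220 intr=0.0000 cont=0.0000 V=0.0000[hold]; j=6 S=98.3878 intr=0.0000 cont=0.0000 V=0.0000[hold]  S*(6)=58.9979
k=5: j=0 S=56.0565 intr=11.2635 cont=11.1113 V=11.2635[EX]; j=1 S=62.0937 intr=5.2263 cont=5.6231 V=5.6231[hold]; j=2 S=68.7809 intr=0.0000 cont=1.7319 V=1.7319[hold]; j=3 S=76.1884 intr=0.0000 cont=0.2309 V=0.2309[hold]; j=4 S=84.3937 intr=0.0000 cont=0.0000 V=0.0000[hold]; j=5 S=93.4826 intr=0.0000 cont=0.0000 V=0.0000[hold]  S*(5)=56.0565
k=4: j=0 S=58.9979 intr=8.3221 cont=8.3715 V=8.3715[hold]; j=1 S=65.3518 intr=1.9682 cont=3.6328 V=3.6328[hold]; j=2 S=72.3900 intr=0.0000 cont=0.9652 V=0.9652[hold]; j=3 S=80.1862 intr=0.0000 cont=0.1130 V=0.1130[hold]; j=4 S=88.8220 intr=0.0000 cont=0.0000 V=0.0000[hold]  S*(4)=-
k=3: j=0 S=62.0937 intr=5.2263 cont=5.9444 V=5.9444[hold]; j=1 S=68.7809 intr=0.0000 cont=2.2689 V=2.2689[hold]; j=2 S=76.1884 intr=0.0000 cont=0.5299 V=0.5299[hold]; j=3 S=84.3937 intr=0.0000 cont=0.0553 V=0.0553[hold]  S*(3)=-
k=2: j=0 S=65.3518 intr=1.9682 cont=4.0631 V=4.0631[hold]; j=1 S=72.3900 intr=0.0000 cont=1.3800 V=1.3800[hold]; j=2 S=80.1862 intr=0.0000 cont=0.2875 V=0.2875[hold]  S*(2)=-
k=1: j=0 S=68.7809 intr=0.0000 cont=2.6904 V=2.6904[hold]; j=1 S=76.1884 intr=0.0000 cont=0.8217 V=0.8217[hold]  S*(1)=-
k=0: j=0 S=72.3900 intr=0.0000 cont=1.7346 V=1.7346[hold]  S*(0)=-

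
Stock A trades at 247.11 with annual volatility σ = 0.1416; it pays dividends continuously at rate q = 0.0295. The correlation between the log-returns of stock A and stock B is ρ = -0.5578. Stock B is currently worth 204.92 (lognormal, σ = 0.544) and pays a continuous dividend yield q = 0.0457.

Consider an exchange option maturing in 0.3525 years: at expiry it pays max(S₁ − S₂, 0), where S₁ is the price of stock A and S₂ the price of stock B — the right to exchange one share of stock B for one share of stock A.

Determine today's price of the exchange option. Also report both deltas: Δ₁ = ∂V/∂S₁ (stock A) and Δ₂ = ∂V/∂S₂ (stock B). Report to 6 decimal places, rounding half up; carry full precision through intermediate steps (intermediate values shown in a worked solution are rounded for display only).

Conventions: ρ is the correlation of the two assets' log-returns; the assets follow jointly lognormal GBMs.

exchange price = 58.973289
Δ1 = 0.750427
Δ2 = -0.617141

σ_eff = √(σ₁² + σ₂² − 2ρσ₁σ₂) = √(0.1416² + 0.544² − 2·-0.5578·0.1416·0.544) = 0.633973
d₁ = (ln(S₁/S₂) + (q₂ − q₁ + σ_eff²/2)T) / (σ_eff√T) = (ln(247.11/204.92) + (0.0457 − 0.0295 + 0.200961)·0.3525) / 0.376401 = 0.700751
d₂ = d₁ − σ_eff√T = 0.700751 − 0.376401 = 0.324351
N(d₁) = 0.758271,  N(d₂) = 0.627164
V = S₁·e^{−q₁T}·N(d₁) − S₂·e^{−q₂T}·N(d₂) = 185.437920 − 126.464631 = 58.973289
Key observation: r never enters — measured in units of stock B, the claim is a call on S₁/S₂ struck at 1, so only the dividend yields and σ_eff matter.
Δ₁ = e^{−q₁T}·N(d₁) = 0.750427;  Δ₂ = −e^{−q₂T}·N(d₂) = -0.617141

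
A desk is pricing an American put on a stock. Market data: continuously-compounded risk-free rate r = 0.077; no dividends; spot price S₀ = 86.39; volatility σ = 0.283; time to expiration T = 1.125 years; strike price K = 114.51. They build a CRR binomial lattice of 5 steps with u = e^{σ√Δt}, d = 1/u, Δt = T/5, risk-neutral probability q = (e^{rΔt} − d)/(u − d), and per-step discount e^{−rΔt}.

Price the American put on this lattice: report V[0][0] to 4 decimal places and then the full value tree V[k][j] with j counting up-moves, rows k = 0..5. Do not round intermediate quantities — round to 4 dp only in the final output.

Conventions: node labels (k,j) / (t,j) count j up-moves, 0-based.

Δt=0.22500  u=1.14367  d=0.87438  q=0.53139  discount=0.98282
step 5 (expiry): payoffs max(K−S,0) = 70.3562 56.7581 38.9722 15.7087 0.0000 0.0000
k=4: (k=4,j=0): S=50.4972, K−S=64.0128, hold=62.0460 ⇒ V=64.0128 exercise | (k=4,j=1): S=66.0488, K−S=48.4612, hold=46.4944 ⇒ V=48.4612 exercise | (k=4,j=2): S=86.3900, K−S=28.1200, hold=26.1532 ⇒ V=28.1200 exercise | (k=4,j=3): S=112.9956, K−S=1.5144, hold=7.2349 ⇒ V=7.2349 continue | (k=4,j=4): S=147.7951, K−S=0.0000, hold=0.0000 ⇒ V=0.0000 continue
k=3: (k=3,j=0): S=57.7519, K−S=56.7581, hold=54.7913 ⇒ V=56.7581 exercise | (k=3,j=1): S=75.5378, K−S=38.9722, hold=37.0054 ⇒ V=38.9722 exercise | (k=3,j=2): S=98.8013, K−S=15.7087, hold=16.7295 ⇒ V=16.7295 continue | (k=3,j=3): S=129.2293, K−S=0.0000, hold=3.3321 ⇒ V=3.3321 continue
k=2: (k=2,j=0): S=66.0488, K−S=48.4612, hold=46.4944 ⇒ V=48.4612 exercise | (k=2,j=1): S=86.3900, K−S=28.1200, hold=26.6863 ⇒ V=28.1200 exercise | (k=2,j=2): S=112.9956, K−S=1.5144, hold=9.4452 ⇒ V=9.4452 continue
k=1: (k=1,j=0): S=75.5378, K−S=38.9722, hold=37.0054 ⇒ V=38.9722 exercise | (k=1,j=1): S=98.8013, K−S=15.7087, hold=17.8839 ⇒ V=17.8839 continue
k=0: (k=0,j=0): S=86.3900, K−S=28.1200, hold=27.2892 ⇒ V=28.1200 exercise

price = 28.1200
tree:
28.1200
38.9722 17.8839
48.4612 28.1200 9.4452
56.7581 38.9722 16.7295 3.3321
64.0128 48.4612 28.1200 7.2349 0.0000
70.3562 56.7581 38.9722 15.7087 0.0000 0.0000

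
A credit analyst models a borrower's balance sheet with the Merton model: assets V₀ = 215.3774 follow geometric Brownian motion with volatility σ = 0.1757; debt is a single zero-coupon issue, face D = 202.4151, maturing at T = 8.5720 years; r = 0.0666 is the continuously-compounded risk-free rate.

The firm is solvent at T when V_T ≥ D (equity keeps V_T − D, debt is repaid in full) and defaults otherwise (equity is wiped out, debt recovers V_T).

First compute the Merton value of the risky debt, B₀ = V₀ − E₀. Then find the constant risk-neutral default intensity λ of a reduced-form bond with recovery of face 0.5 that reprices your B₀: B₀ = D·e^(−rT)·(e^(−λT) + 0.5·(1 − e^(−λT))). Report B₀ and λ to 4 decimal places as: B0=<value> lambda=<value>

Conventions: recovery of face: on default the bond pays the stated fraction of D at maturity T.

B0=110.2092 lambda=0.0088

With assets at 215.3774 and a single debt payment of 202.4151 at 8.5720 years:
d₁ = [ln(V₀/D) + (r + σ²/2)T] / (σ√T)
   = [ln(215.3774/202.4151) + (0.0666 + 0.5·0.1757²)·8.5720] / (0.1757·√8.5720)
   = [0.062071 + 0.703206] / 0.514414 = 1.487668
d₂ = d₁ − σ√T = 1.487668 − 0.514414 = 0.973254
N(d₁) = 0.931581,  N(d₂) = 0.834786,  e^(−rT) = 0.565019
E₀ = V₀·N(d₁) − D·e^(−rT)·N(d₂)
   = 215.3774·0.931581 − 202.4151·0.565019·0.834786 = 105.168203
B₀ = V₀ − E₀ = 215.3774 − 105.168203 = 110.209197
e^(−λT) = (B₀·e^(rT)/D − 0.5)/(1 − 0.5) = (110.2092·1.769851/202.4151 − 0.5)/0.5 = 0.92726562
λ = −ln(0.92726562)/8.5720 = 0.008810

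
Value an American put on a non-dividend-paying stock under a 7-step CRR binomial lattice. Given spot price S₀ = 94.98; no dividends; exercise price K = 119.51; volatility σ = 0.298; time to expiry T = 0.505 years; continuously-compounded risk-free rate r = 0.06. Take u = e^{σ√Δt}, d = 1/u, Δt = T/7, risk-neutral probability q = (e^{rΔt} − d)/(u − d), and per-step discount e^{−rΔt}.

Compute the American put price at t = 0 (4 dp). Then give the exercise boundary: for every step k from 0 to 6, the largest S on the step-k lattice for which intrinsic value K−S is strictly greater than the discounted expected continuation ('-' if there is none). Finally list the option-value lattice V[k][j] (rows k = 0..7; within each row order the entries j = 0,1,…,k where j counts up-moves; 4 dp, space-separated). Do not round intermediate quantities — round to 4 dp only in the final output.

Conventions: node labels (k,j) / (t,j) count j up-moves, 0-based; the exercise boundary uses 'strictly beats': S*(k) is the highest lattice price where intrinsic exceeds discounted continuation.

params: Δt=0.07214 u=1.08333 d=0.92308 q=0.50707 e^(-rΔt)=0.99568
t_7 payoffs: 65.2722 55.8561 44.8053 31.8360 16.6152 0.0000 0.0000 0.0000
t_6: node(6,0) S=58.7576 payoff=60.7524 vs cont=60.2362 → 60.7524 [stop]  node(6,1) S=68.9583 payoff=50.5517 vs cont=50.0355 → 50.5517 [stop]  node(6,2) S=80.9300 payoff=38.5800 vs cont=38.0638 → 38.5800 [stop]  node(6,3) S=94.9800 payoff=24.5300 vs cont=24.0138 → 24.5300 [stop]  node(6,4) S=111.4692 payoff=8.0408 vs cont=8.1547 → 8.1547 [wait]  node(6,5) S=130.8211 payoff=0.0000 vs cont=0.0000 → 0.0000 [wait]  node(6,6) S=153.5326 payoff=0.0000 vs cont=0.0000 → 0.0000 [wait]  ⇒ S*(6)=94.9800
t_5: node(5,0) S=63.6539 payoff=55.8561 vs cont=55.3399 → 55.8561 [stop]  node(5,1) S=74.7047 payoff=44.8053 vs cont=44.2891 → 44.8053 [stop]  node(5,2) S=87.6740 payoff=31.8360 vs cont=31.3198 → 31.8360 [stop]  node(5,3) S=102.8948 payoff=16.6152 vs cont=16.1565 → 16.6152 [stop]  node(5,4) S=120.7581 payoff=0.0000 vs cont=4.0024 → 4.0024 [wait]  node(5,5) S=141.7226 payoff=0.0000 vs cont=0.0000 → 0.0000 [wait]  ⇒ S*(5)=102.8948
t_4: node(4,0) S=68.9583 payoff=50.5517 vs cont=50.0355 → 50.5517 [stop]  node(4,1) S=80.9300 payoff=38.5800 vs cont=38.0638 → 38.5800 [stop]  node(4,2) S=94.9800 payoff=24.5300 vs cont=24.0138 → 24.5300 [stop]  node(4,3) S=111.4692 payoff=8.0408 vs cont=10.1755 → 10.1755 [wait]  node(4,4) S=130.8211 payoff=0.0000 vs cont=1.9644 → 1.9644 [wait]  ⇒ S*(4)=94.9800
t_3: node(3,0) S=74.7047 payoff=44.8053 vs cont=44.2891 → 44.8053 [stop]  node(3,1) S=87.6740 payoff=31.8360 vs cont=31.3198 → 31.8360 [stop]  node(3,2) S=102.8948 payoff=16.6152 vs cont=17.1767 → 17.1767 [wait]  node(3,3) S=120.7581 payoff=0.0000 vs cont=5.9859 → 5.9859 [wait]  ⇒ S*(3)=87.6740
t_2: node(2,0) S=80.9300 payoff=38.5800 vs cont=38.0638 → 38.5800 [stop]  node(2,1) S=94.9800 payoff=24.5300 vs cont=24.2973 → 24.5300 [stop]  node(2,2) S=111.4692 payoff=8.0408 vs cont=11.4525 → 11.4525 [wait]  ⇒ S*(2)=94.9800
t_1: node(1,0) S=87.6740 payoff=31.8360 vs cont=31.3198 → 31.8360 [stop]  node(1,1) S=102.8948 payoff=16.6152 vs cont=17.8215 → 17.8215 [wait]  ⇒ S*(1)=87.6740
t_0: node(0,0) S=94.9800 payoff=24.5300 vs cont=24.6229 → 24.6229 [wait]  ⇒ S*(0)=-

price = 24.6229
boundary = - 87.6740 94.9800 87.6740 94.9800 102.8948 94.9800
tree:
24.6229
31.8360 17.8215
38.5800 24.5300 11.4525
44.8053 31.8360 17.1767 5.9859
50.5517 38.5800 24.5300 10.1755 1.9644
55.8561 44.8053 31.8360 16.6152 4.0024 0.0000
60.7524 50.5517 38.5800 24.5300 8.1547 0.0000 0.0000
65.2722 55.8561 44.8053 31.8360 16.6152 0.0000 0.0000 0.0000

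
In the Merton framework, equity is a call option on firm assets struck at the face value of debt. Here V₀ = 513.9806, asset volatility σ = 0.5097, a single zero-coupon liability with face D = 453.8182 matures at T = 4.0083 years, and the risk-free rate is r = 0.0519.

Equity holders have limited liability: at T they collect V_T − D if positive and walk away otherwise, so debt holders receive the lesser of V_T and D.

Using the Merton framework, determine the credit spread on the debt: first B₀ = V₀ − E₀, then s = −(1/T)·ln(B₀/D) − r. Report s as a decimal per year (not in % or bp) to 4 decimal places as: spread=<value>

Apply the equity-as-call identities (strike 453.8182, horizon 4.0083 years):
d₁ = [ln(V₀/D) + (r + σ²/2)T] / (σ√T)
   = [ln(513.9806/453.8182) + (0.0519 + 0.5·0.5097²)·4.0083] / (0.5097·√4.0083)
   = [0.124489 + 0.728697] / 1.020457 = 0.836082
d₂ = d₁ − σ√T = 0.836082 − 1.020457 = -0.184375
N(d₁) = 0.798446,  N(d₂) = 0.426860,  e^(−rT) = 0.812182
E₀ = V₀·N(d₁) − D·e^(−rT)·N(d₂)
   = 513.9806·0.798446 − 453.8182·0.812182·0.426860 = 253.052363
B₀ = V₀ − E₀ = 513.9806 − 253.052363 = 260.928237
spread = −(1/T)·ln(B₀/D) − r = −(1/4.0083)·ln(260.928237/453.8182) − 0.0519 = 0.08617631

spread=0.0862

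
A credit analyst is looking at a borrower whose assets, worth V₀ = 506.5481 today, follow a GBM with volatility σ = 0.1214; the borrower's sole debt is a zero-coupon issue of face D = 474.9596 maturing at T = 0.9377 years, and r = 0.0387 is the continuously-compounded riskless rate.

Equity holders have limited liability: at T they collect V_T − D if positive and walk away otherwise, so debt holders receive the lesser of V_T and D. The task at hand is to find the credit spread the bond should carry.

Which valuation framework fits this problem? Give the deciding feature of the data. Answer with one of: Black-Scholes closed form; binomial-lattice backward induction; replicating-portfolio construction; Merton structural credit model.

Key observation: assets follow a GBM and default happens iff V_T < 474.9596; valuing claims on that split (equity as a call, risky debt as the residual) is the structural model's definition.

framework: Merton structural credit model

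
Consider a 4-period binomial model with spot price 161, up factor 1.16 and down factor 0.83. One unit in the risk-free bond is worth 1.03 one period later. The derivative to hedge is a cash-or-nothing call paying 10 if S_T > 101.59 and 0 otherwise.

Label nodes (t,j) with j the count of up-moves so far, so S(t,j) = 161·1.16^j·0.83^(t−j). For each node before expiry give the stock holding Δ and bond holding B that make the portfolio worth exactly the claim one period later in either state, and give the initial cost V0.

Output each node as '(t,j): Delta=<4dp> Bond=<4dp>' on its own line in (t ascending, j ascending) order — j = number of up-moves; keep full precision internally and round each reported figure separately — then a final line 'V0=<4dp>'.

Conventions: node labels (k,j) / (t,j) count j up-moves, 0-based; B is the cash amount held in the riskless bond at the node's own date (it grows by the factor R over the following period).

(0,0): Delta=0.0105 Bond=6.9755
(1,0): Delta=0.0332 Bond=4.1592
(1,1): Delta=0.0000 Bond=9.1514
(2,0): Delta=0.1045 Bond=-3.6267
(2,1): Delta=0.0000 Bond=9.4260
(2,2): Delta=0.0000 Bond=9.4260
(3,0): Delta=0.3292 Bond=-24.4189
(3,1): Delta=0.0000 Bond=9.7087
(3,2): Delta=0.0000 Bond=9.7087
(3,3): Delta=0.0000 Bond=9.7087
V0=8.6709

No-arbitrage ⇒ martingale measure with p* = (R−d)/(u−d) = 0.6061.
Payoffs at expiry: V(4,0)=0.0000, V(4,1)=10.0000, V(4,2)=10.0000, V(4,3)=10.0000, V(4,4)=10.0000
(3,0): S=92.0577. Δ = (V_up−V_dn)/(S_up−S_dn) = (10.0000−0.0000)/(106.7869−76.4079) = 0.3292. V = [p*·10.0000 + (1−p*)·0.0000]/1.03 = 5.8841. B = V − Δ·S = -24.4189.
(3,1): S=128.6590. Δ = (V_up−V_dn)/(S_up−S_dn) = (10.0000−10.0000)/(149.2444−106.7869) = 0.0000. V = [p*·10.0000 + (1−p*)·10.0000]/1.03 = 9.7087. B = V − Δ·S = 9.7087.
(3,2): S=179.8125. Δ = (V_up−V_dn)/(S_up−S_dn) = (10.0000−10.0000)/(208.5825−149.2444) = 0.0000. V = [p*·10.0000 + (1−p*)·10.0000]/1.03 = 9.7087. B = V − Δ·S = 9.7087.
(3,3): S=251.3043. Δ = (V_up−V_dn)/(S_up−S_dn) = (10.0000−10.0000)/(291.5129−208.5825) = 0.0000. V = [p*·10.0000 + (1−p*)·10.0000]/1.03 = 9.7087. B = V − Δ·S = 9.7087.
(2,0): S=110.9129. Δ = (V_up−V_dn)/(S_up−S_dn) = (9.7087−5.8841)/(128.6590−92.0577) = 0.1045. V = [p*·9.7087 + (1−p*)·5.8841]/1.03 = 7.9632. B = V − Δ·S = -3.6267.
(2,1): S=155.0108. Δ = (V_up−V_dn)/(S_up−S_dn) = (9.7087−9.7087)/(179.8125−128.6590) = 0.0000. V = [p*·9.7087 + (1−p*)·9.7087]/1.03 = 9.4260. B = V − Δ·S = 9.4260.
(2,2): S=216.6416. Δ = (V_up−V_dn)/(S_up−S_dn) = (9.7087−9.7087)/(251.3043−179.8125) = 0.0000. V = [p*·9.7087 + (1−p*)·9.7087]/1.03 = 9.4260. B = V − Δ·S = 9.4260.
(1,0): S=133.6300. Δ = (V_up−V_dn)/(S_up−S_dn) = (9.4260−7.9632)/(155.0108−110.9129) = 0.0332. V = [p*·9.4260 + (1−p*)·7.9632]/1.03 = 8.5919. B = V − Δ·S = 4.1592.
(1,1): S=186.7600. Δ = (V_up−V_dn)/(S_up−S_dn) = (9.4260−9.4260)/(216.6416−155.0108) = 0.0000. V = [p*·9.4260 + (1−p*)·9.4260]/1.03 = 9.1514. B = V − Δ·S = 9.1514.
(0,0): S=161.0000. Δ = (V_up−V_dn)/(S_up−S_dn) = (9.1514−8.5919)/(186.7600−133.6300) = 0.0105. V = [p*·9.1514 + (1−p*)·8.5919]/1.03 = 8.6709. B = V − Δ·S = 6.9755.
As a check, the time-0 holding Δ(0,0)·S0 + B(0,0) comes to 8.6709 — exactly V0.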